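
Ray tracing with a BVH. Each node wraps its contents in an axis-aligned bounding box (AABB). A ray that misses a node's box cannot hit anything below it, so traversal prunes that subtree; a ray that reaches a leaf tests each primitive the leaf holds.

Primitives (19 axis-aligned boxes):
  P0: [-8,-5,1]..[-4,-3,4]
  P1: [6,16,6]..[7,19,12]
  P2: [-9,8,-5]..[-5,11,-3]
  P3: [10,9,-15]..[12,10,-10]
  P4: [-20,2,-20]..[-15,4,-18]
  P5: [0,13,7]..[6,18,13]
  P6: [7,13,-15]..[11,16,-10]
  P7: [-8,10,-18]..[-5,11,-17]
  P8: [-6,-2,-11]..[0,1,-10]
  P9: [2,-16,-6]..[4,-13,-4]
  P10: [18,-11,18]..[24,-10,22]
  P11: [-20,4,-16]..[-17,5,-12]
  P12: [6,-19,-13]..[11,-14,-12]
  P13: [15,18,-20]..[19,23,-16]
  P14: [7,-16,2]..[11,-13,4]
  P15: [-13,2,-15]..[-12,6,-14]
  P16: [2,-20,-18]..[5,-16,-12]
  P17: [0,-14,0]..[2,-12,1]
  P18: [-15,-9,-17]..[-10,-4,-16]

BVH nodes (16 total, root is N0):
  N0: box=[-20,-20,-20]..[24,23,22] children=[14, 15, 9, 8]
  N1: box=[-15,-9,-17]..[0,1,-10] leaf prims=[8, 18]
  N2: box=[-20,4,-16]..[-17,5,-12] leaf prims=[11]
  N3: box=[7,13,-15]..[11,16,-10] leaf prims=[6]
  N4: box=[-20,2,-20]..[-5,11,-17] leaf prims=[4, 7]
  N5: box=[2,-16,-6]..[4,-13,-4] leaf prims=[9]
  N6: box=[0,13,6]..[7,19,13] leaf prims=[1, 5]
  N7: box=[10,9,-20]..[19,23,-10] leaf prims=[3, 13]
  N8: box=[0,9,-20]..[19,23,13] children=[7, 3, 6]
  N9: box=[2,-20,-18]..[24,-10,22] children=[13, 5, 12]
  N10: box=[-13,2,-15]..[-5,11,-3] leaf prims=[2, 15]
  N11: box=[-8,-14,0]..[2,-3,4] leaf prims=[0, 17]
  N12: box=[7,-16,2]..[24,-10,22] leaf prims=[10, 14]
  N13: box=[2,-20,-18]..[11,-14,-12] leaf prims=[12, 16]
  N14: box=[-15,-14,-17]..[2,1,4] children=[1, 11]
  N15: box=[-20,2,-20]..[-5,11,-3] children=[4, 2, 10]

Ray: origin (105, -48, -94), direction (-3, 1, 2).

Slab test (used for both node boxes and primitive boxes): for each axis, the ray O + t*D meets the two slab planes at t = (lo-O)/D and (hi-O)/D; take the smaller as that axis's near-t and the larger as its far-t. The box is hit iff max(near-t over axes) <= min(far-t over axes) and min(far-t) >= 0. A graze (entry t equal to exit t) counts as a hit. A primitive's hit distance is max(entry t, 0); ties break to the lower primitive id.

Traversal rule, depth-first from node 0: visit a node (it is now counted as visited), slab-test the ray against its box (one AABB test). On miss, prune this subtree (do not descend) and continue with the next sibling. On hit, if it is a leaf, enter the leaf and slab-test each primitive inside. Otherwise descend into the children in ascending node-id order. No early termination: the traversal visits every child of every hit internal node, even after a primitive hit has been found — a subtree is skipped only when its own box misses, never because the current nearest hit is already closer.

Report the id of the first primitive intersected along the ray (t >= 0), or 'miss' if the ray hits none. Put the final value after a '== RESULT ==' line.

Trace the traversal:
N0 x:[27,125/3] y:[28,71] z:[37,58] -> hit [37,125/3], descend [8, 9, 14, 15]
  N8 x:[86/3,35] y:[57,71] z:[37,107/2] -> miss, prune
  N9 x:[27,103/3] y:[28,38] z:[38,58] -> miss, prune
  N14 x:[103/3,40] y:[34,49] z:[77/2,49] -> hit [77/2,40], descend [1, 11]
    N1 x:[35,40] y:[39,49] z:[77/2,42] -> hit [39,40] leaf, test {P8(miss), P18@t=39}
    N11 x:[103/3,113/3] y:[34,45] z:[47,49] -> miss, prune
  N15 x:[110/3,125/3] y:[50,59] z:[37,91/2] -> miss, prune

7 AABB tests over nodes [0, 8, 9, 14, 1, 11, 15]; 1 leaf entered; closest P18.

== RESULT ==
18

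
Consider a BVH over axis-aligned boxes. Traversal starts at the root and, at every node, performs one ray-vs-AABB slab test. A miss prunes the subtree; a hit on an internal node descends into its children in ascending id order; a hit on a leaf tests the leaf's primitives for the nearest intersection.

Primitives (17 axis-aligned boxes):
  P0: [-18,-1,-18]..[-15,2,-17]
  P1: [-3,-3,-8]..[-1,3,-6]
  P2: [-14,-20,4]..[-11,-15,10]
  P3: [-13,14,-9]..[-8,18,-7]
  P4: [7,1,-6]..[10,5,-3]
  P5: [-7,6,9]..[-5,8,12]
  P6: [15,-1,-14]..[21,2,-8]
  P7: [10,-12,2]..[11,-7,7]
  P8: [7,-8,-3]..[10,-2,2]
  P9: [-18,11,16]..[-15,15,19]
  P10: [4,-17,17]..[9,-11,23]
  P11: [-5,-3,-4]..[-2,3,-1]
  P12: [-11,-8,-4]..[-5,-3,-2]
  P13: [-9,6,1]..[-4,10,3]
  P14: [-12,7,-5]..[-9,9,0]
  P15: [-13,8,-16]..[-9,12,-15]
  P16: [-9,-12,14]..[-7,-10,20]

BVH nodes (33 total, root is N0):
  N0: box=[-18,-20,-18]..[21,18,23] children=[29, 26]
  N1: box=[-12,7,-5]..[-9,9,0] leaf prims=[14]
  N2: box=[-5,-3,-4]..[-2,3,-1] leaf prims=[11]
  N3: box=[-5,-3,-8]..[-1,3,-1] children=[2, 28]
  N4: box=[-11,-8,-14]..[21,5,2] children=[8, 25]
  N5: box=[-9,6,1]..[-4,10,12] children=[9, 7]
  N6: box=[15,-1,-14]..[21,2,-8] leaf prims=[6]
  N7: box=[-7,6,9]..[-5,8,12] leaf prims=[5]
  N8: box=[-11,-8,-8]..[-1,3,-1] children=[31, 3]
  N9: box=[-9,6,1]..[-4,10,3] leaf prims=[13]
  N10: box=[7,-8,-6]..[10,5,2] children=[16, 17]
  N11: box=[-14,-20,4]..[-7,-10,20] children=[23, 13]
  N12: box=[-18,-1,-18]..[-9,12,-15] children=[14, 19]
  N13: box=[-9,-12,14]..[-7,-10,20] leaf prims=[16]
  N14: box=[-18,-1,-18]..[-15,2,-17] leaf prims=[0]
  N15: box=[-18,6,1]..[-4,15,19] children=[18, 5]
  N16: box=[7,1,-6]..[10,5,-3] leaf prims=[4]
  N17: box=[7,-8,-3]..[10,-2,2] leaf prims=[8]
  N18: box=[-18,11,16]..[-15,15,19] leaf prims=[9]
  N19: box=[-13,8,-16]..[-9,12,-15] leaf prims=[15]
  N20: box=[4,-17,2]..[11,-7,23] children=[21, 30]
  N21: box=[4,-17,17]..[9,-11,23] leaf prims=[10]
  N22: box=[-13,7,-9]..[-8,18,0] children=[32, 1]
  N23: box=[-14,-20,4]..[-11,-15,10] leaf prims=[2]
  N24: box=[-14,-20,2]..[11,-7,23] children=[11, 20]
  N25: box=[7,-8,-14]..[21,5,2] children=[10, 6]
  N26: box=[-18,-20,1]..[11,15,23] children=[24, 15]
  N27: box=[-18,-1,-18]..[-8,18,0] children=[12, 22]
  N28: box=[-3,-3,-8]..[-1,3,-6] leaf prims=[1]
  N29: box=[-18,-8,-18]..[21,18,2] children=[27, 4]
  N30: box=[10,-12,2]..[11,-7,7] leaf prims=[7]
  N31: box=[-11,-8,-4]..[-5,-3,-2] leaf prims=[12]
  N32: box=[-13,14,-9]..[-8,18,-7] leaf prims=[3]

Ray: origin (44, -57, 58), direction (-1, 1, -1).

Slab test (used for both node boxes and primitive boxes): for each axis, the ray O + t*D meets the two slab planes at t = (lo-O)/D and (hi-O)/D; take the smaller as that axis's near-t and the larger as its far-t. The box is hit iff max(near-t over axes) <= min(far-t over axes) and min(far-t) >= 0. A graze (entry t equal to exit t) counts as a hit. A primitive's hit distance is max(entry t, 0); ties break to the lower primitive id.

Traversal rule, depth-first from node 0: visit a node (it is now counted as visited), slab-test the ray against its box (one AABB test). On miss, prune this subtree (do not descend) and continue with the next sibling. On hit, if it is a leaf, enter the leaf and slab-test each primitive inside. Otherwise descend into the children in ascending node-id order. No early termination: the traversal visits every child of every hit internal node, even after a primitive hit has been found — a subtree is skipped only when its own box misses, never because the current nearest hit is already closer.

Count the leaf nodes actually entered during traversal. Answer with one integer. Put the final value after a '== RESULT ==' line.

Traverse from the root:
N0 x:[23,62] y:[37,75] z:[35,76] -> hit [37,62], descend [26, 29]
  N26 x:[33,62] y:[37,72] z:[35,57] -> hit [37,57], descend [15, 24]
    N15 x:[48,62] y:[63,72] z:[39,57] -> miss, prune
    N24 x:[33,58] y:[37,50] z:[35,56] -> hit [37,50], descend [11, 20]
      N11 x:[51,58] y:[37,47] z:[38,54] -> miss, prune
      N20 x:[33,40] y:[40,50] z:[35,56] -> hit [40,40], descend [21, 30]
        N21 x:[35,40] y:[40,46] z:[35,41] -> hit [40,40] leaf, test {P10@t=40}
        N30 x:[33,34] y:[45,50] z:[51,56] -> miss, prune
  N29 x:[23,62] y:[49,75] z:[56,76] -> hit [56,62], descend [4, 27]
    N4 x:[23,55] y:[49,62] z:[56,72] -> miss, prune
    N27 x:[52,62] y:[56,75] z:[58,76] -> hit [58,62], descend [12, 22]
      N12 x:[53,62] y:[56,69] z:[73,76] -> miss, prune
      N22 x:[52,57] y:[64,75] z:[58,67] -> miss, prune

order=[0, 26, 15, 24, 11, 20, 21, 30, 29, 4, 27, 12, 22]  |boxes|=13  |leaves|=1  hit=P10

== RESULT ==
1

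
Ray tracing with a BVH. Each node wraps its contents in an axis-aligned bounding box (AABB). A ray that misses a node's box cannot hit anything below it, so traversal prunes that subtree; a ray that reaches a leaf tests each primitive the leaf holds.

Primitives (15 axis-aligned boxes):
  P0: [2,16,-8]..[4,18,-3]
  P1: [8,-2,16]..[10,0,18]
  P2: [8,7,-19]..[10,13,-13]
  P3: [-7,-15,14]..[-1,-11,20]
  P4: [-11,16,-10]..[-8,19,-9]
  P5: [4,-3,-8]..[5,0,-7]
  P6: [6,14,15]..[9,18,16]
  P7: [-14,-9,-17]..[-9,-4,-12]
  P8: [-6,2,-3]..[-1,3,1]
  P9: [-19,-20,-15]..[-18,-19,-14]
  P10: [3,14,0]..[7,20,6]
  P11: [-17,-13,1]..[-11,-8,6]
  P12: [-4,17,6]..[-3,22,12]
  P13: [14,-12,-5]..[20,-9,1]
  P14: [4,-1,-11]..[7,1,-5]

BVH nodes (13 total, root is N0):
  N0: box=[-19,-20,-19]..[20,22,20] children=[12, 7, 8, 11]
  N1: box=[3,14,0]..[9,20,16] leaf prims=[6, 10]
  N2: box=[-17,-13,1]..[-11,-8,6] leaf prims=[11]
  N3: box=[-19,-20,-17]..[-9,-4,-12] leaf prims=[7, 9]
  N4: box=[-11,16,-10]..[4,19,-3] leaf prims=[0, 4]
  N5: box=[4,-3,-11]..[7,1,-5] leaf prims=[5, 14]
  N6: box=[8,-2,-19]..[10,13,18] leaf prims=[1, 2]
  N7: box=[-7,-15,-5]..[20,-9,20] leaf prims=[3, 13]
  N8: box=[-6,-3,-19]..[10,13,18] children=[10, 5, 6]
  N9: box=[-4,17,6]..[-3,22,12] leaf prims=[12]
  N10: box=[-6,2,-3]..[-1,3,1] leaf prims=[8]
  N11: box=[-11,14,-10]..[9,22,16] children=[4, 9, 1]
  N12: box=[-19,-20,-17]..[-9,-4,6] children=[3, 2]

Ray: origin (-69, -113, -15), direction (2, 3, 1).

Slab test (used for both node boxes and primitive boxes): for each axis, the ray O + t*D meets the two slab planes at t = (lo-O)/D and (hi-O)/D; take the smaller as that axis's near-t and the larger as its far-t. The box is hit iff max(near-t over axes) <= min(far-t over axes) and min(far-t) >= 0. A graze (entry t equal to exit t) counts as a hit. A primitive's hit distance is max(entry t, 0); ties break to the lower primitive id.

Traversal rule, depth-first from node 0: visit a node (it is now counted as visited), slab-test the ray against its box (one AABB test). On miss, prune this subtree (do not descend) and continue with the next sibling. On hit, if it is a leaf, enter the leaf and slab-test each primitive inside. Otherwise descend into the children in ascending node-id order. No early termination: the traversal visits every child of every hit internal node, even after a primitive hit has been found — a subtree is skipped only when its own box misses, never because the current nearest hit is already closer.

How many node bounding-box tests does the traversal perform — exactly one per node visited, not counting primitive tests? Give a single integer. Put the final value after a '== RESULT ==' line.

Walk:
N0 x:[25,89/2] y:[31,45] z:[-4,35] -> hit [31,35], descend [7, 8, 11, 12]
  N7 x:[31,89/2] y:[98/3,104/3] z:[10,35] -> hit [98/3,104/3] leaf, test {P3@t=98/3, P13(miss)}
  N8 x:[63/2,79/2] y:[110/3,42] z:[-4,33] -> miss, prune
  N11 x:[29,39] y:[127/3,45] z:[5,31] -> miss, prune
  N12 x:[25,30] y:[31,109/3] z:[-2,21] -> miss, prune

Summary -> nodes [0, 7, 8, 11, 12]; box-tests=5; leaf-entries=1; first=P3

== RESULT ==
5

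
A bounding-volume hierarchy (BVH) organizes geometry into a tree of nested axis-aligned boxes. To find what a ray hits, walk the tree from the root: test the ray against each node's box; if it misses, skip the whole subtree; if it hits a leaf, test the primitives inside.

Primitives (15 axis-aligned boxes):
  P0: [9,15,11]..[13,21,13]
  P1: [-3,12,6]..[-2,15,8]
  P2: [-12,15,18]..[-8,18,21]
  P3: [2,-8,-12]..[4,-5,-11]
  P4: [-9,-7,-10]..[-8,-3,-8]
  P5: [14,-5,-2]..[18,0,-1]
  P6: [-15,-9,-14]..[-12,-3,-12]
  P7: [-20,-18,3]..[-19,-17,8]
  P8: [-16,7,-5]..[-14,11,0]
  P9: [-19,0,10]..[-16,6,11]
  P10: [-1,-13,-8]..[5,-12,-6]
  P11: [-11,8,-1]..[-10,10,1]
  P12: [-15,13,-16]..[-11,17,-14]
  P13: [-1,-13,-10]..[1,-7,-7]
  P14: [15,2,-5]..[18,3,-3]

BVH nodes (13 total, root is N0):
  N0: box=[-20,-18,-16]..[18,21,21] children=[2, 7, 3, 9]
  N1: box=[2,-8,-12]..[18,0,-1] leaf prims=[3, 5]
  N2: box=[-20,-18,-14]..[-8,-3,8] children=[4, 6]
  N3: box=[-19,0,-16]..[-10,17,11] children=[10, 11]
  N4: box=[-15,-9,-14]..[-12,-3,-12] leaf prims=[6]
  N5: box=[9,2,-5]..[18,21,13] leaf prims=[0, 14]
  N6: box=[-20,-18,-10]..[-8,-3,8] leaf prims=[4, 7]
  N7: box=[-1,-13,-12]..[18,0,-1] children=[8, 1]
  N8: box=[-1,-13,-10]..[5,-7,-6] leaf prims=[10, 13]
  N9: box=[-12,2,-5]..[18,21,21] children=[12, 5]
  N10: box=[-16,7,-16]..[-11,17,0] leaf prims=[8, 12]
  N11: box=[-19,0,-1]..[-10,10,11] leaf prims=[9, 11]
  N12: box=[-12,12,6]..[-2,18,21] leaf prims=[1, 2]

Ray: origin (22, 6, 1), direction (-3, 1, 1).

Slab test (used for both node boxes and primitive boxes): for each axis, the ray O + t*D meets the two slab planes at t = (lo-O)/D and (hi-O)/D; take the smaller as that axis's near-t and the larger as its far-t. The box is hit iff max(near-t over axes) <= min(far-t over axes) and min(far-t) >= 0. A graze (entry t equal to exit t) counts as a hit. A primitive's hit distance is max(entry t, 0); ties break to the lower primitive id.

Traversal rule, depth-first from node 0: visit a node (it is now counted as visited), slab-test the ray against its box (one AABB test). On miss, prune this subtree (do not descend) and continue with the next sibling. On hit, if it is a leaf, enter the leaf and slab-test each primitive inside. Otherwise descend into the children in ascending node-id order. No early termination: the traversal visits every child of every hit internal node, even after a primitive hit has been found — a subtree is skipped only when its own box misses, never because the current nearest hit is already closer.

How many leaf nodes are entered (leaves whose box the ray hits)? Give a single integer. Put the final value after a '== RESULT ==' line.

Walk:
N0 x:[4/3,14] y:[-24,15] z:[-17,20] -> hit [4/3,14], descend [2, 3, 7, 9]
  N2 x:[10,14] y:[-24,-9] z:[-15,7] -> miss, prune
  N3 x:[32/3,41/3] y:[-6,11] z:[-17,10] -> miss, prune
  N7 x:[4/3,23/3] y:[-19,-6] z:[-13,-2] -> miss, prune
  N9 x:[4/3,34/3] y:[-4,15] z:[-6,20] -> hit [4/3,34/3], descend [5, 12]
    N5 x:[4/3,13/3] y:[-4,15] z:[-6,12] -> hit [4/3,13/3] leaf, test {P0(miss), P14(miss)}
    N12 x:[8,34/3] y:[6,12] z:[5,20] -> hit [8,34/3] leaf, test {P1(miss), P2(miss)}

Summary -> nodes [0, 2, 3, 7, 9, 5, 12]; box-tests=7; leaf-entries=2; first=miss

== RESULT ==
2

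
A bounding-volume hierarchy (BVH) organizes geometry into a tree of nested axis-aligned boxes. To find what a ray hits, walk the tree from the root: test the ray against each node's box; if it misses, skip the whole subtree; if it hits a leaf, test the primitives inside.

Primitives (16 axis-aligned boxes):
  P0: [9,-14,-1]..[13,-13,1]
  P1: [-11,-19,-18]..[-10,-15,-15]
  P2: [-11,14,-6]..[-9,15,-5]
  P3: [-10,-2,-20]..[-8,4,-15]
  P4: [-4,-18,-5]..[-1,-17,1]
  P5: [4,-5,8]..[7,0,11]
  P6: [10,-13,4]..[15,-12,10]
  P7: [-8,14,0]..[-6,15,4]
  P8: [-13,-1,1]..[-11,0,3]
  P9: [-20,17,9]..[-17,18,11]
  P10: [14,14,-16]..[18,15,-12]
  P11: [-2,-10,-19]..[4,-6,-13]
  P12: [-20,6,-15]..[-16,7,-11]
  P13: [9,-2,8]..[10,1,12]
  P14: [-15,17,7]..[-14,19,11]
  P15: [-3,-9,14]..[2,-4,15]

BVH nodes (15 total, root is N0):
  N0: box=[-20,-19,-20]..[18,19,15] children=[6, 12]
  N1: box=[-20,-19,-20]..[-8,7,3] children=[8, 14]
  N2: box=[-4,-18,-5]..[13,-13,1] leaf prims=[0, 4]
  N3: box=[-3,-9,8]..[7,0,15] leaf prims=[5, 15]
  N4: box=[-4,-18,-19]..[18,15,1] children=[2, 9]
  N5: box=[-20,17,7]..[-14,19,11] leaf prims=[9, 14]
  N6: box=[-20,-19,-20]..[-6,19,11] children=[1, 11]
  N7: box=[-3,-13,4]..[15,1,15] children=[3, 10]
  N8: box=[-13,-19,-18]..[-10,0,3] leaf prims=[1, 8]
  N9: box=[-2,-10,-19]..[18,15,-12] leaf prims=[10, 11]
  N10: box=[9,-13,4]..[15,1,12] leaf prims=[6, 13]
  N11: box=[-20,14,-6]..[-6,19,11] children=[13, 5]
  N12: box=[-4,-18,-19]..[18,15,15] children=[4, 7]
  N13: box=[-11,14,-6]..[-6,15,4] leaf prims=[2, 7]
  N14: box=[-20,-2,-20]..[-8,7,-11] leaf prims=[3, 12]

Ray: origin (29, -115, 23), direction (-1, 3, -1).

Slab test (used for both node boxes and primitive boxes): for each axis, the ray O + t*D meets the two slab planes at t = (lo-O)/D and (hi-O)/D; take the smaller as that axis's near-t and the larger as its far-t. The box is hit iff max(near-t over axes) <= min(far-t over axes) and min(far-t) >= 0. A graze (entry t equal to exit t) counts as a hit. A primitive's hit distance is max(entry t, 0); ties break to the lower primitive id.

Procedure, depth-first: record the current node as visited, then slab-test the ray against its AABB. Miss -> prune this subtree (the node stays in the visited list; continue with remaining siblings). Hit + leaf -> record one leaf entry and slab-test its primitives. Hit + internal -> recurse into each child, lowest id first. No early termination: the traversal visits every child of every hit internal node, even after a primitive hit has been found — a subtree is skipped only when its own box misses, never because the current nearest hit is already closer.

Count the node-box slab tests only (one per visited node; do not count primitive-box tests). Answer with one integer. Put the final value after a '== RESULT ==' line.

Traverse from the root:
N0 x:[11,49] y:[32,134/3] z:[8,43] -> hit [32,43], descend [6, 12]
  N6 x:[35,49] y:[32,134/3] z:[12,43] -> hit [35,43], descend [1, 11]
    N1 x:[37,49] y:[32,122/3] z:[20,43] -> hit [37,122/3], descend [8, 14]
      N8 x:[39,42] y:[32,115/3] z:[20,41] -> miss, prune
      N14 x:[37,49] y:[113/3,122/3] z:[34,43] -> hit [113/3,122/3] leaf, test {P3@t=38, P12(miss)}
    N11 x:[35,49] y:[43,134/3] z:[12,29] -> miss, prune
  N12 x:[11,33] y:[97/3,130/3] z:[8,42] -> hit [97/3,33], descend [4, 7]
    N4 x:[11,33] y:[97/3,130/3] z:[22,42] -> hit [97/3,33], descend [2, 9]
      N2 x:[16,33] y:[97/3,34] z:[22,28] -> miss, prune
      N9 x:[11,31] y:[35,130/3] z:[35,42] -> miss, prune
    N7 x:[14,32] y:[34,116/3] z:[8,19] -> miss, prune

Summary -> nodes [0, 6, 1, 8, 14, 11, 12, 4, 2, 9, 7]; box-tests=11; leaf-entries=1; first=P3

== RESULT ==
11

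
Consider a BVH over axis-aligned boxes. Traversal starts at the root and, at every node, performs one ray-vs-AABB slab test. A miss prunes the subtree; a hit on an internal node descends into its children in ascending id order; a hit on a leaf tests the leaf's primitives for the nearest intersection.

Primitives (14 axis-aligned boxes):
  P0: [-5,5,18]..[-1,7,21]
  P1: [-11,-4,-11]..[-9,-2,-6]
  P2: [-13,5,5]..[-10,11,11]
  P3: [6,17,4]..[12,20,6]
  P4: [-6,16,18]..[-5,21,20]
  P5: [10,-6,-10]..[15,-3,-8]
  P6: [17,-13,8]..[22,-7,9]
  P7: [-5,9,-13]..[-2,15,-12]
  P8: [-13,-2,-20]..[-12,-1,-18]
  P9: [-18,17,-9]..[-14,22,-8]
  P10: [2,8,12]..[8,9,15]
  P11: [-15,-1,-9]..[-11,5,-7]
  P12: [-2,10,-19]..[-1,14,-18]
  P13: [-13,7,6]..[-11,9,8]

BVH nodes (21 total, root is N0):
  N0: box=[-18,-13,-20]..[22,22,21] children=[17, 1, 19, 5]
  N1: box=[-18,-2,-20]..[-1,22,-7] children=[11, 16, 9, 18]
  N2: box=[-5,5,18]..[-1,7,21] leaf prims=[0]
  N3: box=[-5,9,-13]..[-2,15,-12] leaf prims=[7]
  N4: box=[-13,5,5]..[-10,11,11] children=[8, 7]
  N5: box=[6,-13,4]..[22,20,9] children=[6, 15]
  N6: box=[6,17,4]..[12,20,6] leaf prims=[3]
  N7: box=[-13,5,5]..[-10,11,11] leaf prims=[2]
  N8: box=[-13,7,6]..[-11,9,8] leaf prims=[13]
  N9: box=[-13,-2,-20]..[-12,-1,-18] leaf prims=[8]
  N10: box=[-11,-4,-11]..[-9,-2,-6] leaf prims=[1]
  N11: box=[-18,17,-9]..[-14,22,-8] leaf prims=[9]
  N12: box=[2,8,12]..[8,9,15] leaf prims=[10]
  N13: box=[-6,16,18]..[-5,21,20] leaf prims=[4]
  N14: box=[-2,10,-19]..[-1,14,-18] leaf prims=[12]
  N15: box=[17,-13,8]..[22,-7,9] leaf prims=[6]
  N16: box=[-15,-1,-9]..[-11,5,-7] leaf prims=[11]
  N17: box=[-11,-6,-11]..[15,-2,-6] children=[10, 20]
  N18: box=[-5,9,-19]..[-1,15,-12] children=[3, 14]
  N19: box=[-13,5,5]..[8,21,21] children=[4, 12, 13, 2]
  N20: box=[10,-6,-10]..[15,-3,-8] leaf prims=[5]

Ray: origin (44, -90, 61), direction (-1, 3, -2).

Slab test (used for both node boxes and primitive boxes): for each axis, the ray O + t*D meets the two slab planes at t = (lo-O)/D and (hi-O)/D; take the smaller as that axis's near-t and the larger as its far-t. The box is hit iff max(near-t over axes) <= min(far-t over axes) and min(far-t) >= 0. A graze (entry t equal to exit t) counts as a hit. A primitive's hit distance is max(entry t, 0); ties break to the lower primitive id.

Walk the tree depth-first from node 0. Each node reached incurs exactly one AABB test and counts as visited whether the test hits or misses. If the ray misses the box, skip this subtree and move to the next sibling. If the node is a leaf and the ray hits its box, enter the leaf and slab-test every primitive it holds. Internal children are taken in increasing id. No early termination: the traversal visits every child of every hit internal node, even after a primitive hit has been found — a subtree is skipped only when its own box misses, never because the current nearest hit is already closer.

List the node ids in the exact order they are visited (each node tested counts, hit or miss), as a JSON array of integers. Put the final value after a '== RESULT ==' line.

Traverse from the root:
N0 x:[22,62] y:[77/3,112/3] z:[20,81/2] -> hit [77/3,112/3], descend [1, 5, 17, 19]
  N1 x:[45,62] y:[88/3,112/3] z:[34,81/2] -> miss, prune
  N5 x:[22,38] y:[77/3,110/3] z:[26,57/2] -> hit [26,57/2], descend [6, 15]
    N6 x:[32,38] y:[107/3,110/3] z:[55/2,57/2] -> miss, prune
    N15 x:[22,27] y:[77/3,83/3] z:[26,53/2] -> hit [26,53/2] leaf, test {P6@t=26}
  N17 x:[29,55] y:[28,88/3] z:[67/2,36] -> miss, prune
  N19 x:[36,57] y:[95/3,37] z:[20,28] -> miss, prune

order=[0, 1, 5, 6, 15, 17, 19]  |boxes|=7  |leaves|=1  hit=P6

== RESULT ==
[0, 1, 5, 6, 15, 17, 19]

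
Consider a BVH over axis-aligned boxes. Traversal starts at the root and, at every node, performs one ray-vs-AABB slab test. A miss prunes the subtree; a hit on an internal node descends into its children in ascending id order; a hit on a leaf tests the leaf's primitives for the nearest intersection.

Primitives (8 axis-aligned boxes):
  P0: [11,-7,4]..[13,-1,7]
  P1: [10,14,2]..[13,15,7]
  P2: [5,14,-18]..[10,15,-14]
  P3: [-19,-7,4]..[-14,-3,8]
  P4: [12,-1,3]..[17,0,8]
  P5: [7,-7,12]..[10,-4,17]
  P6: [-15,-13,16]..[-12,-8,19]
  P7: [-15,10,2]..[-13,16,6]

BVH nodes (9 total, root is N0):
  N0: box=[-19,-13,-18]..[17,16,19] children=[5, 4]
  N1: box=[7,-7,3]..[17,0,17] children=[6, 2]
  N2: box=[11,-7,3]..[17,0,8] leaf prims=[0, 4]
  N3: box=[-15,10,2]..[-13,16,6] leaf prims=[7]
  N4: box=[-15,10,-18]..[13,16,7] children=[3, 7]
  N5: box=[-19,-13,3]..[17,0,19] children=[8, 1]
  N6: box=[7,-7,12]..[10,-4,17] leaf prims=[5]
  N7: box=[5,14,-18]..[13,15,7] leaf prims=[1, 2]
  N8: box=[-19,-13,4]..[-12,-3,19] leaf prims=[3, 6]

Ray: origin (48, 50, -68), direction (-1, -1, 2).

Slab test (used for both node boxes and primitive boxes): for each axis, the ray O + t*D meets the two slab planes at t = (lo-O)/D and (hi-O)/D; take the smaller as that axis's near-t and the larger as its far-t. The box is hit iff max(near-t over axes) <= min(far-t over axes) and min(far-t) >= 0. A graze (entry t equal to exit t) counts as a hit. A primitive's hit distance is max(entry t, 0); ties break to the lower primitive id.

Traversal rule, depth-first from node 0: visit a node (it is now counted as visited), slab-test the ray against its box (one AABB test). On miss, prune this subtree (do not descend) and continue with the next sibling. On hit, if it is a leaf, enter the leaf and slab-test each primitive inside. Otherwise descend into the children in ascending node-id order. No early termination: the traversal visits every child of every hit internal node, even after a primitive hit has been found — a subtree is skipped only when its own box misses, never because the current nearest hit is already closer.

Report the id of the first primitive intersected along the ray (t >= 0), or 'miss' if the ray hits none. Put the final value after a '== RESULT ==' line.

Trace the traversal:
N0 x:[31,67] y:[34,63] z:[25,87/2] -> hit [34,87/2], descend [4, 5]
  N4 x:[35,63] y:[34,40] z:[25,75/2] -> hit [35,75/2], descend [3, 7]
    N3 x:[61,63] y:[34,40] z:[35,37] -> miss, prune
    N7 x:[35,43] y:[35,36] z:[25,75/2] -> hit [35,36] leaf, test {P1@t=35, P2(miss)}
  N5 x:[31,67] y:[50,63] z:[71/2,87/2] -> miss, prune

order=[0, 4, 3, 7, 5]  |boxes|=5  |leaves|=1  hit=P1

== RESULT ==
1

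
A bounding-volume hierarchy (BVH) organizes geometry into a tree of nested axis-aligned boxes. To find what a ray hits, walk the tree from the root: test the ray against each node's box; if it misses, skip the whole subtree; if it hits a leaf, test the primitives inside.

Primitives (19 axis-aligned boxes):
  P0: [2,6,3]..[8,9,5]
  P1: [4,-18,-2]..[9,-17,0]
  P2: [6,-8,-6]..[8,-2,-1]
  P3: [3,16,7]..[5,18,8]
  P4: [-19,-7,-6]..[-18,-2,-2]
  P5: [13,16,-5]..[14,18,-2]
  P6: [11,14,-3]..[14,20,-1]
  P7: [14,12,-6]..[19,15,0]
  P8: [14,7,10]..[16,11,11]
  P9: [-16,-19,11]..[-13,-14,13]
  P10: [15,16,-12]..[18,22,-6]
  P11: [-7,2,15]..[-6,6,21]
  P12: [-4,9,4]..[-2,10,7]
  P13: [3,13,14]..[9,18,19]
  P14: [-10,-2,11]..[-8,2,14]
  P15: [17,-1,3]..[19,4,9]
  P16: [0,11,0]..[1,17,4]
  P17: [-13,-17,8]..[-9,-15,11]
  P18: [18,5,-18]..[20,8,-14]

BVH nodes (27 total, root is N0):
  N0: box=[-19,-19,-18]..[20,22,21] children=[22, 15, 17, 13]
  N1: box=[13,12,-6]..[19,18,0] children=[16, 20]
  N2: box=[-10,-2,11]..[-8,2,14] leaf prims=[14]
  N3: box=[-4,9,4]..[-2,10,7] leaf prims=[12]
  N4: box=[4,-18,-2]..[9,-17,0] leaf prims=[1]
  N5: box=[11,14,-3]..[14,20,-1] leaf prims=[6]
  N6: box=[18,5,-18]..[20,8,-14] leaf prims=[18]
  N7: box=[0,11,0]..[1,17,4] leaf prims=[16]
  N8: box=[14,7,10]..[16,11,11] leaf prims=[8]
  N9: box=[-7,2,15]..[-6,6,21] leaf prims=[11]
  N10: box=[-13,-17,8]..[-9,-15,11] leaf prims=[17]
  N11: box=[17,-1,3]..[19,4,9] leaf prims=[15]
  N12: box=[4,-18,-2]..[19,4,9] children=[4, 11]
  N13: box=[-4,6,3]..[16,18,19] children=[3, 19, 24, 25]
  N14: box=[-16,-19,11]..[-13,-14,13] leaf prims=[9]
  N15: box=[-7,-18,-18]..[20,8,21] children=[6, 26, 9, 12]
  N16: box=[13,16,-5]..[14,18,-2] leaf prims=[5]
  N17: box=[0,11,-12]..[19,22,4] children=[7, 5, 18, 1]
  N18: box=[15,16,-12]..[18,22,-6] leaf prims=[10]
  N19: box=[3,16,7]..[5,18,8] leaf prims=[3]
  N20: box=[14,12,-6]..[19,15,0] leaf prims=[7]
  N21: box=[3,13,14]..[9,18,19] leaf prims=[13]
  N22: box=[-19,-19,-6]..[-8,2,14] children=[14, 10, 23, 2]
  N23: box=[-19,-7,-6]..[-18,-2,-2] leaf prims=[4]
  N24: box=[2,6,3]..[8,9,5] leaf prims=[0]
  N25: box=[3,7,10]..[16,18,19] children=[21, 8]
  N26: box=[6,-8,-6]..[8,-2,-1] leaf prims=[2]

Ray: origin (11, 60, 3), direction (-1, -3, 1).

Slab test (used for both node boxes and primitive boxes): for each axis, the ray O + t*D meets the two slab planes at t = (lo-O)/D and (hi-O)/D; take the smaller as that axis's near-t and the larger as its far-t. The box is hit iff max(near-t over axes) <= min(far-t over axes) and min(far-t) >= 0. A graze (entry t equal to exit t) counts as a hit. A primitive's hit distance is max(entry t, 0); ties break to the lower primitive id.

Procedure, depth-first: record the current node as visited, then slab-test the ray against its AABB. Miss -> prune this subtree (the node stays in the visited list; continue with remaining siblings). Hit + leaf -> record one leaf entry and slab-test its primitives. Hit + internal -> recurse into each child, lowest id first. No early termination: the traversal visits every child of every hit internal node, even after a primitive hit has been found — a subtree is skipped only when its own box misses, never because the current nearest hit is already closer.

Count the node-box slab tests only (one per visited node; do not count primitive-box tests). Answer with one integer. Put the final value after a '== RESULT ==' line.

Trace the traversal:
N0 x:[-9,30] y:[38/3,79/3] z:[-21,18] -> hit [38/3,18], descend [13, 15, 17, 22]
  N13 x:[-5,15] y:[14,18] z:[0,16] -> hit [14,15], descend [3, 19, 24, 25]
    N3 x:[13,15] y:[50/3,17] z:[1,4] -> miss, prune
    N19 x:[6,8] y:[14,44/3] z:[4,5] -> miss, prune
    N24 x:[3,9] y:[17,18] z:[0,2] -> miss, prune
    N25 x:[-5,8] y:[14,53/3] z:[7,16] -> miss, prune
  N15 x:[-9,18] y:[52/3,26] z:[-21,18] -> hit [52/3,18], descend [6, 9, 12, 26]
    N6 x:[-9,-7] y:[52/3,55/3] z:[-21,-17] -> miss, prune
    N9 x:[17,18] y:[18,58/3] z:[12,18] -> hit [18,18] leaf, test {P11@t=18}
    N12 x:[-8,7] y:[56/3,26] z:[-5,6] -> miss, prune
    N26 x:[3,5] y:[62/3,68/3] z:[-9,-4] -> miss, prune
  N17 x:[-8,11] y:[38/3,49/3] z:[-15,1] -> miss, prune
  N22 x:[19,30] y:[58/3,79/3] z:[-9,11] -> miss, prune

13 AABB tests over nodes [0, 13, 3, 19, 24, 25, 15, 6, 9, 12, 26, 17, 22]; 1 leaf entered; closest P11.

== RESULT ==
13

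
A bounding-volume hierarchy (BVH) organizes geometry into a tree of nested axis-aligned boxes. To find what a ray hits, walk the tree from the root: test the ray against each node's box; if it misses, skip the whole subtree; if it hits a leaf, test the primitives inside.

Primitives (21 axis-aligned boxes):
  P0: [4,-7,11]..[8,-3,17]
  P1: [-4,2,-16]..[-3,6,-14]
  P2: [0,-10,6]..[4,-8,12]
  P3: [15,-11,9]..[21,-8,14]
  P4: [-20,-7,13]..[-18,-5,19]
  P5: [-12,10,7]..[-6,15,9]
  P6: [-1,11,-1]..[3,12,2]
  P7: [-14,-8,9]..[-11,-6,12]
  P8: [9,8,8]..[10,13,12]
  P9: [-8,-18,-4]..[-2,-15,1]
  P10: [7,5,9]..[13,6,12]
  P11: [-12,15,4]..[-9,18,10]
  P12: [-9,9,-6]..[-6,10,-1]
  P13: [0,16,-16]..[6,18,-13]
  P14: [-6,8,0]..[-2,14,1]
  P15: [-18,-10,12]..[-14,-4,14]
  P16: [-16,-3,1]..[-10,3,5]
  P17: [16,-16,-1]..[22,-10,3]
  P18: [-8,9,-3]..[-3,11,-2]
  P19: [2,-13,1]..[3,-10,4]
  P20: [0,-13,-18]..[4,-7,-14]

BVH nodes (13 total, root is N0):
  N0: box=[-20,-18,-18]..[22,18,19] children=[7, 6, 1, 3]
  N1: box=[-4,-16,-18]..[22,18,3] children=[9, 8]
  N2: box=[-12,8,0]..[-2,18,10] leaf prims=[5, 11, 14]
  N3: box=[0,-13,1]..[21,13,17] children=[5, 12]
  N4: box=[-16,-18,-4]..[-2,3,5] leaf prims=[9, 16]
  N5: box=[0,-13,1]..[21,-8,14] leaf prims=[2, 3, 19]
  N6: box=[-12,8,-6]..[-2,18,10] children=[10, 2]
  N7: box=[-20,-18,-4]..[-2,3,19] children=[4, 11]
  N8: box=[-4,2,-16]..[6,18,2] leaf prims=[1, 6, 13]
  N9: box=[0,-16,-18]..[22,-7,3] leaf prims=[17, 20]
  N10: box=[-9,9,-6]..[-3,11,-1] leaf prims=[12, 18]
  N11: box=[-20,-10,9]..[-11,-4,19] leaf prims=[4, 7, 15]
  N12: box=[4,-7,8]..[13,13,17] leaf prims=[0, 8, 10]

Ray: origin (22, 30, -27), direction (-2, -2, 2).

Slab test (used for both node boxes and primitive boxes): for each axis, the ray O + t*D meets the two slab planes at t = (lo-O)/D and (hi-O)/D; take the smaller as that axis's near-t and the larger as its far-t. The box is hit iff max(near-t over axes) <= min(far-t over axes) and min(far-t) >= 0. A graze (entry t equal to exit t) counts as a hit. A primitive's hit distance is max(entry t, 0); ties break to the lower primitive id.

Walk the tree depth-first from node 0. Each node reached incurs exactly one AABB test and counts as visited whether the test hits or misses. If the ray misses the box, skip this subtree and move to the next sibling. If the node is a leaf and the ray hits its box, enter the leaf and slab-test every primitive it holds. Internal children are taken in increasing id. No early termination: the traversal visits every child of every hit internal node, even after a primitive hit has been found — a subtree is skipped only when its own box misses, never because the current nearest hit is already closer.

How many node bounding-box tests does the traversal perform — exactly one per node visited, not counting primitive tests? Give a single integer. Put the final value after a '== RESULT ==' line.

Walk:
N0 x:[0,21] y:[6,24] z:[9/2,23] -> hit [6,21], descend [1, 3, 6, 7]
  N1 x:[0,13] y:[6,23] z:[9/2,15] -> hit [6,13], descend [8, 9]
    N8 x:[8,13] y:[6,14] z:[11/2,29/2] -> hit [8,13] leaf, test {P1(miss), P6(miss), P13(miss)}
    N9 x:[0,11] y:[37/2,23] z:[9/2,15] -> miss, prune
  N3 x:[1/2,11] y:[17/2,43/2] z:[14,22] -> miss, prune
  N6 x:[12,17] y:[6,11] z:[21/2,37/2] -> miss, prune
  N7 x:[12,21] y:[27/2,24] z:[23/2,23] -> hit [27/2,21], descend [4, 11]
    N4 x:[12,19] y:[27/2,24] z:[23/2,16] -> hit [27/2,16] leaf, test {P9(miss), P16@t=16}
    N11 x:[33/2,21] y:[17,20] z:[18,23] -> hit [18,20] leaf, test {P4(miss), P7@t=18, P15@t=39/2}

Visited [0, 1, 8, 9, 3, 6, 7, 4, 11]. Tests: 9 box, 3 leaf. Nearest: P16.

== RESULT ==
9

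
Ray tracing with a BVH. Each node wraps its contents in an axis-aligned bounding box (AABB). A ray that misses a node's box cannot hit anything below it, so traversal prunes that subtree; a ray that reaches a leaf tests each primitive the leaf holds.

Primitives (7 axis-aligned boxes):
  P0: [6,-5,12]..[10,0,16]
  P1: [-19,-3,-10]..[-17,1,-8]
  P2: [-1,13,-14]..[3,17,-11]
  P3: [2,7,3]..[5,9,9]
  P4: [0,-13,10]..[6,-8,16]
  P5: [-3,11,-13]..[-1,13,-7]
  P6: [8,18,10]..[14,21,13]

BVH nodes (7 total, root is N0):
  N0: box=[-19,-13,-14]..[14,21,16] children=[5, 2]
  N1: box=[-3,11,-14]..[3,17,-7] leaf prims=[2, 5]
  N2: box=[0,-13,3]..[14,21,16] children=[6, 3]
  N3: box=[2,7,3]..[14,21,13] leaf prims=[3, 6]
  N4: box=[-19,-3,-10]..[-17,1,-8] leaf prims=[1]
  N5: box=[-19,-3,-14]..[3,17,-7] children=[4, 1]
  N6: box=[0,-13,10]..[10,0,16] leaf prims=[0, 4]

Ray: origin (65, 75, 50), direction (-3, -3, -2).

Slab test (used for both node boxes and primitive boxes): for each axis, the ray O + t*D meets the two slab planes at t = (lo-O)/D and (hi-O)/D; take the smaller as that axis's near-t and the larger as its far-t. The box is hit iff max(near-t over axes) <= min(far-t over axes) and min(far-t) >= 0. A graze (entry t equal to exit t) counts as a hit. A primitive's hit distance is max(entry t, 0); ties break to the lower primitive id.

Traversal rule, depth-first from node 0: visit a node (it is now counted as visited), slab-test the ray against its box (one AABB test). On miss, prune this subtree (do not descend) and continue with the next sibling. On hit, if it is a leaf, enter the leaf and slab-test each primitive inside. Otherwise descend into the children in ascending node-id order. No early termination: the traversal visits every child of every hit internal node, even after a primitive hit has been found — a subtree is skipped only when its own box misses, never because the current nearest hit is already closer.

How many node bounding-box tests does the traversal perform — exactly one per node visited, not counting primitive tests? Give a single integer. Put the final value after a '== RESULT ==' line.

Traverse from the root:
N0 x:[17,28] y:[18,88/3] z:[17,32] -> hit [18,28], descend [2, 5]
  N2 x:[17,65/3] y:[18,88/3] z:[17,47/2] -> hit [18,65/3], descend [3, 6]
    N3 x:[17,21] y:[18,68/3] z:[37/2,47/2] -> hit [37/2,21] leaf, test {P3(miss), P6@t=37/2}
    N6 x:[55/3,65/3] y:[25,88/3] z:[17,20] -> miss, prune
  N5 x:[62/3,28] y:[58/3,26] z:[57/2,32] -> miss, prune

Visited [0, 2, 3, 6, 5]. Tests: 5 box, 1 leaf. Nearest: P6.

== RESULT ==
5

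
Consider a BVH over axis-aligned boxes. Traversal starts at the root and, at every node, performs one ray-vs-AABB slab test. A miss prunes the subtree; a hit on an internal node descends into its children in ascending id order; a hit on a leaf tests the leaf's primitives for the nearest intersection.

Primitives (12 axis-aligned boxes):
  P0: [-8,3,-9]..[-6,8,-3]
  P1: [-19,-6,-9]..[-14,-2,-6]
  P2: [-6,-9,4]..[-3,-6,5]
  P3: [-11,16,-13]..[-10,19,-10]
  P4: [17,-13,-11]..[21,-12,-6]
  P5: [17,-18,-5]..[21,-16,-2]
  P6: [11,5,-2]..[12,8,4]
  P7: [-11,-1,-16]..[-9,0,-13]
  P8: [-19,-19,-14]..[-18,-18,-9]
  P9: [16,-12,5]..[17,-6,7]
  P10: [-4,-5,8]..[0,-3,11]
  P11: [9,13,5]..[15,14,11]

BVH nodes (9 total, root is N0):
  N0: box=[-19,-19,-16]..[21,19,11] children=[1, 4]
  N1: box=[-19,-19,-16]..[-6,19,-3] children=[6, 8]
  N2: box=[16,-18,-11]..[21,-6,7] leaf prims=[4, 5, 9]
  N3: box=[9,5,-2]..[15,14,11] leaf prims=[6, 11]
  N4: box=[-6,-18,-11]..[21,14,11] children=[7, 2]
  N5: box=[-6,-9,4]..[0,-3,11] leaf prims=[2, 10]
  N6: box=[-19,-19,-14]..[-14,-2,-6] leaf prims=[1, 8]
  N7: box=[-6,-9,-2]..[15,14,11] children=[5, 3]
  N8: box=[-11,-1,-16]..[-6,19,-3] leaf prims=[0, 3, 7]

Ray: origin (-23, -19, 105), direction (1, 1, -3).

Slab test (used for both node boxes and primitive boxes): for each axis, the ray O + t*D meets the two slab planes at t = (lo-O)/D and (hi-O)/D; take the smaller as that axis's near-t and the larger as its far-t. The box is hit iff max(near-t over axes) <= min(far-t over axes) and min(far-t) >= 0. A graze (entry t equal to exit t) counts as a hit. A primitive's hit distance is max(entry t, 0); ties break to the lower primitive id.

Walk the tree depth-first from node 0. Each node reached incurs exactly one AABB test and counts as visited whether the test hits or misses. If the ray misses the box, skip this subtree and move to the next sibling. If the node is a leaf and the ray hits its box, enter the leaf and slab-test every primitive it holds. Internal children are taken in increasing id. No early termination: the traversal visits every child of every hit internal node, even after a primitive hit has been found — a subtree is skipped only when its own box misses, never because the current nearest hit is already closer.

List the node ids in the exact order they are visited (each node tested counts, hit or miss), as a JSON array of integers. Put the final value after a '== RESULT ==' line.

Walk:
N0 x:[4,44] y:[0,38] z:[94/3,121/3] -> hit [94/3,38], descend [1, 4]
  N1 x:[4,17] y:[0,38] z:[36,121/3] -> miss, prune
  N4 x:[17,44] y:[1,33] z:[94/3,116/3] -> hit [94/3,33], descend [2, 7]
    N2 x:[39,44] y:[1,13] z:[98/3,116/3] -> miss, prune
    N7 x:[17,38] y:[10,33] z:[94/3,107/3] -> hit [94/3,33], descend [3, 5]
      N3 x:[32,38] y:[24,33] z:[94/3,107/3] -> hit [32,33] leaf, test {P6(miss), P11@t=32}
      N5 x:[17,23] y:[10,16] z:[94/3,101/3] -> miss, prune

Summary -> nodes [0, 1, 4, 2, 7, 3, 5]; box-tests=7; leaf-entries=1; first=P11

== RESULT ==
[0, 1, 4, 2, 7, 3, 5]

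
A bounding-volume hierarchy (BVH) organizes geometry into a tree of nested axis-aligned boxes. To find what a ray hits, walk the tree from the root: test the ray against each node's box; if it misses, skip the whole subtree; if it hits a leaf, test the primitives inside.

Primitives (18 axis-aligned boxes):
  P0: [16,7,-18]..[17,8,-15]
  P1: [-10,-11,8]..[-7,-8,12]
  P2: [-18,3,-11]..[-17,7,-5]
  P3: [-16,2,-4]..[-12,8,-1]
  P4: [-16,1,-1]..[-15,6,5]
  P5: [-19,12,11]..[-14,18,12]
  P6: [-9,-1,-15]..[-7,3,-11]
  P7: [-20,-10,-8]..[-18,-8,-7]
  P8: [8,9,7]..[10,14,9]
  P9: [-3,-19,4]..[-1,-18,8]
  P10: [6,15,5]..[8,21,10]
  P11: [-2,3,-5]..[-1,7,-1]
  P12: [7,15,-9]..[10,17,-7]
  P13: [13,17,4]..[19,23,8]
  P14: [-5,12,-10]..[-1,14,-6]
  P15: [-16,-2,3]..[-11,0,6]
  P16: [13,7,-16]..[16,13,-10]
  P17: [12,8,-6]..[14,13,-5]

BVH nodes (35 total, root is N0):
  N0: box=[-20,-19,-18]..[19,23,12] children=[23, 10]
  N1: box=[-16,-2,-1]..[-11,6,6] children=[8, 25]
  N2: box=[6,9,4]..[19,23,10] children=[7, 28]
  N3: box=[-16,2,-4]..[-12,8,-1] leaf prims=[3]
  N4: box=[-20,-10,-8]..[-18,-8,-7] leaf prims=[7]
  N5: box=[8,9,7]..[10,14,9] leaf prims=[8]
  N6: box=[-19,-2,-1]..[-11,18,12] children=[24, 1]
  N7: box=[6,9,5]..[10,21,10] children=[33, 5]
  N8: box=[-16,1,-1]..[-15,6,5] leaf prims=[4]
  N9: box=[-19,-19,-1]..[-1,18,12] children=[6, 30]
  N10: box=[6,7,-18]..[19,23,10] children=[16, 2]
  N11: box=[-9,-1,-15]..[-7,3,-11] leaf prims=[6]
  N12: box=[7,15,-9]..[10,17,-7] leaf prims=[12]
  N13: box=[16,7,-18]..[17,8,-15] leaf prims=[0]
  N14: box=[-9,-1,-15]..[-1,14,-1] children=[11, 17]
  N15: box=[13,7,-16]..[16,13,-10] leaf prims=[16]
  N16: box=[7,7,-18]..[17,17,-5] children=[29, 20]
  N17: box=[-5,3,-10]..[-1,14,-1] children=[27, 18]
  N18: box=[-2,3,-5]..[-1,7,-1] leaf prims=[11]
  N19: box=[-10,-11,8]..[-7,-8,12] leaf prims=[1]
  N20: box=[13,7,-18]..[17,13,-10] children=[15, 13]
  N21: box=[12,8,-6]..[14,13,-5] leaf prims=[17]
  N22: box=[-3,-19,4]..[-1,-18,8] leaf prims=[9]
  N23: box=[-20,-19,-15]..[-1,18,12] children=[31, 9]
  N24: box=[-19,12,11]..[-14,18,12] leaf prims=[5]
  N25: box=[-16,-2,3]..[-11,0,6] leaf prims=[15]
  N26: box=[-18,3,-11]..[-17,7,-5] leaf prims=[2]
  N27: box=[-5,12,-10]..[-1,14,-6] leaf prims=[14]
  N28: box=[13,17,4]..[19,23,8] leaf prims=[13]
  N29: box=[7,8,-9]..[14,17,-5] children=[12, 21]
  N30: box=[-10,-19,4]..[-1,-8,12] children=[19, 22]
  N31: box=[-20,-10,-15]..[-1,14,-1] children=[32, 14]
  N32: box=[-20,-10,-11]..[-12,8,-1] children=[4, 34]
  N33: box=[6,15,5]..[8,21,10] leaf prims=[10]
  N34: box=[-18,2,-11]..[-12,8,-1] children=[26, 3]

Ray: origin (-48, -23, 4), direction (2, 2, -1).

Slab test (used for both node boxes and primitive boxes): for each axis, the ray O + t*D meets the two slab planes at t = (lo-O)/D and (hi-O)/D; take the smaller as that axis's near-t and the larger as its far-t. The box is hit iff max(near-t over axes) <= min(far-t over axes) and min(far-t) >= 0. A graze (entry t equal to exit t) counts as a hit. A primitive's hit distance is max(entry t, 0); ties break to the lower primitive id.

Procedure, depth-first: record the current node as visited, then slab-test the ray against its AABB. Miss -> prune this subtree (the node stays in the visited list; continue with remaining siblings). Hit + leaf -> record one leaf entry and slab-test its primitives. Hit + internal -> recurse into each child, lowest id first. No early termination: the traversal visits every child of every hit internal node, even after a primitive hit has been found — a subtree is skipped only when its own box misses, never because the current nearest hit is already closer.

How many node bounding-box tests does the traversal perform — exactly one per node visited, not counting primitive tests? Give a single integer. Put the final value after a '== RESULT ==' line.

Trace the traversal:
N0 x:[14,67/2] y:[2,23] z:[-8,22] -> hit [14,22], descend [10, 23]
  N10 x:[27,67/2] y:[15,23] z:[-6,22] -> miss, prune
  N23 x:[14,47/2] y:[2,41/2] z:[-8,19] -> hit [14,19], descend [9, 31]
    N9 x:[29/2,47/2] y:[2,41/2] z:[-8,5] -> miss, prune
    N31 x:[14,47/2] y:[13/2,37/2] z:[5,19] -> hit [14,37/2], descend [14, 32]
      N14 x:[39/2,47/2] y:[11,37/2] z:[5,19] -> miss, prune
      N32 x:[14,18] y:[13/2,31/2] z:[5,15] -> hit [14,15], descend [4, 34]
        N4 x:[14,15] y:[13/2,15/2] z:[11,12] -> miss, prune
        N34 x:[15,18] y:[25/2,31/2] z:[5,15] -> hit [15,15], descend [3, 26]
          N3 x:[16,18] y:[25/2,31/2] z:[5,8] -> miss, prune
          N26 x:[15,31/2] y:[13,15] z:[9,15] -> hit [15,15] leaf, test {P2@t=15}

Summary -> nodes [0, 10, 23, 9, 31, 14, 32, 4, 34, 3, 26]; box-tests=11; leaf-entries=1; first=P2

== RESULT ==
11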